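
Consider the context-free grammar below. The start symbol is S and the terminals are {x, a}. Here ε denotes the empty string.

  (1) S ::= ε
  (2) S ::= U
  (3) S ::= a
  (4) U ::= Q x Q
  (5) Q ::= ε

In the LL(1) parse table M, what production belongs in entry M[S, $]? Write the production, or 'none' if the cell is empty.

S ::= ε

FIRST(Q) = {ε}
FIRST(U) = {x}  (via Q x Q)
FIRST(S) = {ε, a, x}  (via U)
FOLLOW(S) includes $ since S is the start symbol.
FOLLOW(S): S appears on no right-hand side. Thus FOLLOW(S) = {$}.
For S ::= ε: FIRST(ε) = {ε}, so it goes in M[S, t] for t ∈ {}; since ε ∈ FIRST, also for every t ∈ FOLLOW(S) = {$}.
For S ::= U: FIRST(U) = {x}, so it goes in M[S, t] for t ∈ {x}.
For S ::= a: FIRST(a) = {a}, so it goes in M[S, t] for t ∈ {a}.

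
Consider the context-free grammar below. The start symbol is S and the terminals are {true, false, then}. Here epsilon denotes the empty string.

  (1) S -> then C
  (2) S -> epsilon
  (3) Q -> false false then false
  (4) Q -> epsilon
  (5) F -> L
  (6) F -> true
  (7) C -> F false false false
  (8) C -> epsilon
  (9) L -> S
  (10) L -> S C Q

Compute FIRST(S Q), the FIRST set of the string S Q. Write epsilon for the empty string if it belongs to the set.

FIRST(S) = {epsilon, then}
FIRST(Q) = {epsilon, false}
FIRST(F) = {epsilon, false, then, true}  (via L)
FIRST(C) = {epsilon, false, then, true}  (via F false false false)
FIRST(L) = {epsilon, false, then, true}  (via S, S C Q)
FIRST(S Q): take FIRST of each symbol in turn, carrying on past any symbol whose FIRST contains epsilon; result {epsilon, false, then}.

{epsilon, false, then}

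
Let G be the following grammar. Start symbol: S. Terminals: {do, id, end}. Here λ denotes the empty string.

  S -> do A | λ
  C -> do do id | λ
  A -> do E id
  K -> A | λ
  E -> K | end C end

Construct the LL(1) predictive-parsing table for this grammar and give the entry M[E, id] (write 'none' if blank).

FIRST(S): from S->do A we get {do}; from S->λ we get {λ}. So FIRST(S) = {λ, do}.
FIRST(C): from C->do do id we get {do}; from C->λ we get {λ}. So FIRST(C) = {λ, do}.
FIRST(A): from A->do E id we get {do}. So FIRST(A) = {do}.
FIRST(K): from K->A we get {do}; from K->λ we get {λ}. So FIRST(K) = {λ, do}.
FIRST(E): from E->K we get {λ, do}; from E->end C end we get {end}. So FIRST(E) = {λ, do, end}.
FOLLOW(S) includes $ since S is the start symbol.
FOLLOW(E): in A->do E id, E is followed by id with FIRST {id}. Thus FOLLOW(E) = {id}.
For E -> K: FIRST(K) = {λ, do}, so it goes in M[E, t] for t ∈ {do}; since λ ∈ FIRST, also for every t ∈ FOLLOW(E) = {id}.
For E -> end C end: FIRST(end C end) = {end}, so it goes in M[E, t] for t ∈ {end}.

E -> K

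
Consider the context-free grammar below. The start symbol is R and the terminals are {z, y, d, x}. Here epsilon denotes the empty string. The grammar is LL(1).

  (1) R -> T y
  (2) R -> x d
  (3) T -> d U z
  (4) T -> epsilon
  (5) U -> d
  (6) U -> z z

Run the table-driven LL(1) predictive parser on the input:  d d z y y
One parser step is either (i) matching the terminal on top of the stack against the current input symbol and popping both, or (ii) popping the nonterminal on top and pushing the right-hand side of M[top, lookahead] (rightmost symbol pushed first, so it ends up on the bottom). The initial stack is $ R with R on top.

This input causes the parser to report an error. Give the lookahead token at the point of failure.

     Stack      Input        Action
  1  $ R        d d z y y $  expand R -> T y
  2  $ y T      d d z y y $  expand T -> d U z
  3  $ y z U d  d d z y y $  match d
  4  $ y z U    d z y y $    expand U -> d
  5  $ y z d    d z y y $    match d
  6  $ y z      z y y $      match z
  7  $ y        y y $        match y
  8  $          y $          error: stack empty but input remains

y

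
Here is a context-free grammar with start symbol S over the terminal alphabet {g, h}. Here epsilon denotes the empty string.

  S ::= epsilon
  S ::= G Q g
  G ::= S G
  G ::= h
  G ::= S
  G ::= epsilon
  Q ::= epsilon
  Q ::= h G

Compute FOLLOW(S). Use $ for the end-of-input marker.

{$, g, h}

FIRST(Q) = {epsilon, h}
FIRST(S) = {epsilon, g, h}  (via G Q g)
FIRST(G) = {epsilon, g, h}  (via S G, S)
FOLLOW(S) includes $ since S is the start symbol.
FOLLOW(Q): in S::=G Q g, Q is followed by g with FIRST {g}. Thus FOLLOW(Q) = {g}.
FOLLOW(G): in S::=G Q g, G is followed by Q g with FIRST {g, h}; in G::=S G, the suffix after G is empty (adds nothing new); in Q::=h G, the suffix after G is empty, so FOLLOW(G) ⊇ FOLLOW(Q) = {g}. Thus FOLLOW(G) = {g, h}.
FOLLOW(S): in G::=S G, S is followed by G with FIRST {epsilon, g, h}; in G::=S G, the suffix after S is nullable, so FOLLOW(S) ⊇ FOLLOW(G) = {g, h}; in G::=S, the suffix after S is empty, so FOLLOW(S) ⊇ FOLLOW(G) = {g, h}. Thus FOLLOW(S) = {$, g, h}.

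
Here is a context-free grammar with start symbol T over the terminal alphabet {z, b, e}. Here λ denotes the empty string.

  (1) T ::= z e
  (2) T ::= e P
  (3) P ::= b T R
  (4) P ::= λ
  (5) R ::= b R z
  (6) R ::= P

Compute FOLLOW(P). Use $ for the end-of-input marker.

FIRST(T): from T::=z e we get {z}; from T::=e P we get {e}. So FIRST(T) = {e, z}.
FIRST(P): from P::=b T R we get {b}; from P::=λ we get {λ}. So FIRST(P) = {λ, b}.
FIRST(R): from R::=b R z we get {b}; from R::=P we get {λ, b}. So FIRST(R) = {λ, b}.
FOLLOW(T) includes $ since T is the start symbol.
FOLLOW(T): in P::=b T R, T is followed by R with FIRST {λ, b}; in P::=b T R, the suffix after T is nullable, so FOLLOW(T) ⊇ FOLLOW(P) = {$, b, z}. Thus FOLLOW(T) = {$, b, z}.
FOLLOW(P): in T::=e P, the suffix after P is empty, so FOLLOW(P) ⊇ FOLLOW(T) = {$, b, z}; in R::=P, the suffix after P is empty, so FOLLOW(P) ⊇ FOLLOW(R) = {$, b, z}. Thus FOLLOW(P) = {$, b, z}.
FOLLOW(R): in P::=b T R, the suffix after R is empty, so FOLLOW(R) ⊇ FOLLOW(P) = {$, b, z}; in R::=b R z, R is followed by z with FIRST {z}. Thus FOLLOW(R) = {$, b, z}.

{$, b, z}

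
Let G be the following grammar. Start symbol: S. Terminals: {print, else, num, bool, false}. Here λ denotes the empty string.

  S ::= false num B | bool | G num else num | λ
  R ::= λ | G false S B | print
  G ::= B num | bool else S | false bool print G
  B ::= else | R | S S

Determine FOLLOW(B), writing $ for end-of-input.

FIRST(S) = {λ, bool, else, false, num, print}  (via G num else num)
FIRST(R) = {λ, bool, else, false, num, print}  (via G false S B)
FIRST(B) = {λ, bool, else, false, num, print}  (via R, S S)
FIRST(G) = {bool, else, false, num, print}  (via B num)
FOLLOW(S) includes $ since S is the start symbol.
FOLLOW(G): in S::=G num else num, G is followed by num else num with FIRST {num}; in R::=G false S B, G is followed by false S B with FIRST {false}; in G::=false bool print G, the suffix after G is empty (adds nothing new). Thus FOLLOW(G) = {false, num}.
FOLLOW(S): in R::=G false S B, S is followed by B with FIRST {λ, bool, else, false, num, print}; in R::=G false S B, the suffix after S is nullable, so FOLLOW(S) ⊇ FOLLOW(R) = {$, bool, else, false, num, print}; in G::=bool else S, the suffix after S is empty, so FOLLOW(S) ⊇ FOLLOW(G) = {false, num}; in B::=S S (occurrence 1), S is followed by S with FIRST {λ, bool, else, false, num, print}; in B::=S S (occurrence 1), the suffix after S is nullable, so FOLLOW(S) ⊇ FOLLOW(B) = {$, bool, else, false, num, print}; in B::=S S (occurrence 2), the suffix after S is empty, so FOLLOW(S) ⊇ FOLLOW(B) = {$, bool, else, false, num, print}. Thus FOLLOW(S) = {$, bool, else, false, num, print}.
FOLLOW(R): in B::=R, the suffix after R is empty, so FOLLOW(R) ⊇ FOLLOW(B) = {$, bool, else, false, num, print}. Thus FOLLOW(R) = {$, bool, else, false, num, print}.
FOLLOW(B): in S::=false num B, the suffix after B is empty, so FOLLOW(B) ⊇ FOLLOW(S) = {$, bool, else, false, num, print}; in R::=G false S B, the suffix after B is empty, so FOLLOW(B) ⊇ FOLLOW(R) = {$, bool, else, false, num, print}; in G::=B num, B is followed by num with FIRST {num}. Thus FOLLOW(B) = {$, bool, else, false, num, print}.

{$, bool, else, false, num, print}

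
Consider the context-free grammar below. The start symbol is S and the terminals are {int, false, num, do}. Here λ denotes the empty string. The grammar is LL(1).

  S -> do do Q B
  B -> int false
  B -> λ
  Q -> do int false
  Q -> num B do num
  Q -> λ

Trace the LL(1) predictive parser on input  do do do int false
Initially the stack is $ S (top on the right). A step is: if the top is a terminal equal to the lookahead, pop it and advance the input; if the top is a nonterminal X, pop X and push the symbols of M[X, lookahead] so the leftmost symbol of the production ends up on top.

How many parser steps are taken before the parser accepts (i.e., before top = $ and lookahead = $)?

8

     Stack             Input                 Action
  1  $ S               do do do int false $  expand S -> do do Q B
  2  $ B Q do do       do do do int false $  match do
  3  $ B Q do          do do int false $     match do
  4  $ B Q             do int false $        expand Q -> do int false
  5  $ B false int do  do int false $        match do
  6  $ B false int     int false $           match int
  7  $ B false         false $               match false
  8  $ B               $                     expand B -> λ
Accept reached after 8 steps.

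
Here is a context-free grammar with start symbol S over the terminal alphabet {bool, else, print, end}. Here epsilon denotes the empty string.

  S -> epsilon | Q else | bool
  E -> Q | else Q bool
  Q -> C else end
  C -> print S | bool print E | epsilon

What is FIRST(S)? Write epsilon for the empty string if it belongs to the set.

FIRST(C) = {epsilon, bool, print}
FIRST(Q) = {bool, else, print}  (via C else end)
FIRST(S) = {epsilon, bool, else, print}  (via Q else)
FIRST(E) = {bool, else, print}  (via Q)

{epsilon, bool, else, print}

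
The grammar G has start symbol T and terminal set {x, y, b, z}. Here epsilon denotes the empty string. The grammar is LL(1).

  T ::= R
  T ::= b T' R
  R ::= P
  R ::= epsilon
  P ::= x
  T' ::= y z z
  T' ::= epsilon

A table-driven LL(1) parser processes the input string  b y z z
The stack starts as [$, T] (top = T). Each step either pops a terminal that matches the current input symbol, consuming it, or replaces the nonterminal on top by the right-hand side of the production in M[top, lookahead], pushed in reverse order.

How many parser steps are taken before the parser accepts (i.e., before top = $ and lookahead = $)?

step 1: stack=$ T  input=b y z z $  — expand T ::= b T' R
step 2: stack=$ R T' b  input=b y z z $  — match b
step 3: stack=$ R T'  input=y z z $  — expand T' ::= y z z
step 4: stack=$ R z z y  input=y z z $  — match y
step 5: stack=$ R z z  input=z z $  — match z
step 6: stack=$ R z  input=z $  — match z
step 7: stack=$ R  input=$  — expand R ::= epsilon
Accept reached after 7 steps.

7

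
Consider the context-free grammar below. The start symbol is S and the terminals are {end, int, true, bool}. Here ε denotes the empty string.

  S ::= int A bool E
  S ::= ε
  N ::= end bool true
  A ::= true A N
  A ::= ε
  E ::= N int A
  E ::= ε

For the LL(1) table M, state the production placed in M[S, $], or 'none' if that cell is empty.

S ::= ε

FIRST(S): from S::=int A bool E we get {int}; from S::=ε we get {ε}. So FIRST(S) = {ε, int}.
FIRST(N): from N::=end bool true we get {end}. So FIRST(N) = {end}.
FIRST(A): from A::=true A N we get {true}; from A::=ε we get {ε}. So FIRST(A) = {ε, true}.
FIRST(E): from E::=N int A we get {end}; from E::=ε we get {ε}. So FIRST(E) = {ε, end}.
FOLLOW(S) includes $ since S is the start symbol.
FOLLOW(S): S appears on no right-hand side. Thus FOLLOW(S) = {$}.
For S ::= int A bool E: FIRST(int A bool E) = {int}, so it goes in M[S, t] for t ∈ {int}.
For S ::= ε: FIRST(ε) = {ε}, so it goes in M[S, t] for t ∈ {}; since ε ∈ FIRST, also for every t ∈ FOLLOW(S) = {$}.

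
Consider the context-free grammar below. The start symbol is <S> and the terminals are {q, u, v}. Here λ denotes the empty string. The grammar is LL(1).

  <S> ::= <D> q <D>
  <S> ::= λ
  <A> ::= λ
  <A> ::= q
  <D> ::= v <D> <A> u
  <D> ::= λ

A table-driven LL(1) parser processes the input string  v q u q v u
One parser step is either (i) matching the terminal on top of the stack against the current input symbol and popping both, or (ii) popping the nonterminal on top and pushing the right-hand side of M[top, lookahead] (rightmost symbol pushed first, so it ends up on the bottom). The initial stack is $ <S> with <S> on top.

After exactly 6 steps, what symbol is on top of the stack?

     Stack                Input          Action
  1  $ <S>                v q u q v u $  expand <S> ::= <D> q <D>
  2  $ <D> q <D>          v q u q v u $  expand <D> ::= v <D> <A> u
  3  $ <D> q u <A> <D> v  v q u q v u $  match v
  4  $ <D> q u <A> <D>    q u q v u $    expand <D> ::= λ
  5  $ <D> q u <A>        q u q v u $    expand <A> ::= q
  6  $ <D> q u q          q u q v u $    match q
Stack after step 6: $ <D> q u (top = u).

u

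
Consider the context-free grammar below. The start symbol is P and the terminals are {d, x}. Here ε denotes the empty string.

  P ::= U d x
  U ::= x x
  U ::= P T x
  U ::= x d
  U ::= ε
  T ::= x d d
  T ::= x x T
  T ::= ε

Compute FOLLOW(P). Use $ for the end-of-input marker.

FIRST(T): from T::=x d d we get {x}; from T::=x x T we get {x}; from T::=ε we get {ε}. So FIRST(T) = {ε, x}.
FIRST(P): from P::=U d x we get {d, x}. So FIRST(P) = {d, x}.
FIRST(U): from U::=x x we get {x}; from U::=P T x we get {d, x}; from U::=x d we get {x}; from U::=ε we get {ε}. So FIRST(U) = {ε, d, x}.
FOLLOW(P) includes $ since P is the start symbol.
FOLLOW(P): in U::=P T x, P is followed by T x with FIRST {x}. Thus FOLLOW(P) = {$, x}.
FOLLOW(U): in P::=U d x, U is followed by d x with FIRST {d}. Thus FOLLOW(U) = {d}.
FOLLOW(T): in U::=P T x, T is followed by x with FIRST {x}; in T::=x x T, the suffix after T is empty (adds nothing new). Thus FOLLOW(T) = {x}.

{$, x}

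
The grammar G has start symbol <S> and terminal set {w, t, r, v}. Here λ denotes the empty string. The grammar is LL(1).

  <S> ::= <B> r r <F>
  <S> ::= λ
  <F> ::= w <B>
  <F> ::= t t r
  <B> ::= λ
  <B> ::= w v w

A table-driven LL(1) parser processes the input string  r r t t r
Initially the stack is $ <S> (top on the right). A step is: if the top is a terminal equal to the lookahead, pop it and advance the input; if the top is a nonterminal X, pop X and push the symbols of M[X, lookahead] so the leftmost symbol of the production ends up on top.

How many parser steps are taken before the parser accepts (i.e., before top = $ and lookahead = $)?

8

     Stack          Input        Action
  1  $ <S>          r r t t r $  expand <S> ::= <B> r r <F>
  2  $ <F> r r <B>  r r t t r $  expand <B> ::= λ
  3  $ <F> r r      r r t t r $  match r
  4  $ <F> r        r t t r $    match r
  5  $ <F>          t t r $      expand <F> ::= t t r
  6  $ r t t        t t r $      match t
  7  $ r t          t r $        match t
  8  $ r            r $          match r
Accept reached after 8 steps.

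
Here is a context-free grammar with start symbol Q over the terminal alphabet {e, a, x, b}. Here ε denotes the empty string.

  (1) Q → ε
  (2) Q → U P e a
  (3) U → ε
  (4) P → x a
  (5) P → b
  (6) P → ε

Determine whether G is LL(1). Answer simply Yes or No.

FIRST(Q) = {ε, b, e, x}
FIRST(U) = {ε}
FIRST(P) = {ε, b, x}
FOLLOW(Q) = {$}
FOLLOW(U) = {b, e, x}
FOLLOW(P) = {e}
Each cell of M receives at most one production.

Yes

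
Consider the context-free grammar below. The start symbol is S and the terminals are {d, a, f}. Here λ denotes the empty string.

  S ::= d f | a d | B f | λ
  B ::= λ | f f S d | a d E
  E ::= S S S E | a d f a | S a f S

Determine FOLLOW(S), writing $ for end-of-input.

{$, a, d, f}

FIRST(B): from B::=λ we get {λ}; from B::=f f S d we get {f}; from B::=a d E we get {a}. So FIRST(B) = {λ, a, f}.
FIRST(S): from S::=d f we get {d}; from S::=a d we get {a}; from S::=B f we get {a, f}; from S::=λ we get {λ}. So FIRST(S) = {λ, a, d, f}.
FIRST(E): from E::=S S S E we get {a, d, f}; from E::=a d f a we get {a}; from E::=S a f S we get {a, d, f}. So FIRST(E) = {a, d, f}.
FOLLOW(S) includes $ since S is the start symbol.
FOLLOW(B): in S::=B f, B is followed by f with FIRST {f}. Thus FOLLOW(B) = {f}.
FOLLOW(E): in B::=a d E, the suffix after E is empty, so FOLLOW(E) ⊇ FOLLOW(B) = {f}; in E::=S S S E, the suffix after E is empty (adds nothing new). Thus FOLLOW(E) = {f}.
FOLLOW(S): in B::=f f S d, S is followed by d with FIRST {d}; in E::=S S S E (occurrence 1), S is followed by S S E with FIRST {a, d, f}; in E::=S S S E (occurrence 2), S is followed by S E with FIRST {a, d, f}; in E::=S S S E (occurrence 3), S is followed by E with FIRST {a, d, f}; in E::=S a f S (occurrence 1), S is followed by a f S with FIRST {a}; in E::=S a f S (occurrence 2), the suffix after S is empty, so FOLLOW(S) ⊇ FOLLOW(E) = {f}. Thus FOLLOW(S) = {$, a, d, f}.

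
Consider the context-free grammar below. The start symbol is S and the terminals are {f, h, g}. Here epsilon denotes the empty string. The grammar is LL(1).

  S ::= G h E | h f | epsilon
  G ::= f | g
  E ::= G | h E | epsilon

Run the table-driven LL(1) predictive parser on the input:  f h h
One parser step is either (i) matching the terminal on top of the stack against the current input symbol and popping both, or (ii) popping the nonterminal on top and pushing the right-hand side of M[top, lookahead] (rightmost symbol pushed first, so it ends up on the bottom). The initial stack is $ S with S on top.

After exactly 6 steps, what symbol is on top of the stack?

E

step 1: stack=$ S  input=f h h $  — expand S ::= G h E
step 2: stack=$ E h G  input=f h h $  — expand G ::= f
step 3: stack=$ E h f  input=f h h $  — match f
step 4: stack=$ E h  input=h h $  — match h
step 5: stack=$ E  input=h $  — expand E ::= h E
step 6: stack=$ E h  input=h $  — match h
Stack after step 6: $ E (top = E).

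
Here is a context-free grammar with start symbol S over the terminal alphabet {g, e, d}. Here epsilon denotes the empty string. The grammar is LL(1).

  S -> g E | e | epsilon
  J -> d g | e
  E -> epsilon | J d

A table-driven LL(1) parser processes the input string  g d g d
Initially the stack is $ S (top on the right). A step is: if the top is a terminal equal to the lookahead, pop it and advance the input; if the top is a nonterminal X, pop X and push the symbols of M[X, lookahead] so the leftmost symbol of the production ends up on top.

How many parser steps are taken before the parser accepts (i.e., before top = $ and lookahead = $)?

7

     Stack    Input      Action
  1  $ S      g d g d $  expand S -> g E
  2  $ E g    g d g d $  match g
  3  $ E      d g d $    expand E -> J d
  4  $ d J    d g d $    expand J -> d g
  5  $ d g d  d g d $    match d
  6  $ d g    g d $      match g
  7  $ d      d $        match d
Accept reached after 7 steps.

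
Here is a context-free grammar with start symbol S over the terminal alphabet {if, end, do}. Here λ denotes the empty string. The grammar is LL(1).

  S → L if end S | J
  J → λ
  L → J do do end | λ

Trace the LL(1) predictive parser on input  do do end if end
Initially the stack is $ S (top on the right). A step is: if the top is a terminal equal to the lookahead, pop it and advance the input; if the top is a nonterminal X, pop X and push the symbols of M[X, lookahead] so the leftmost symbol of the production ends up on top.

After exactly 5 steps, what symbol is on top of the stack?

step 1: stack=$ S  input=do do end if end $  — expand S → L if end S
step 2: stack=$ S end if L  input=do do end if end $  — expand L → J do do end
step 3: stack=$ S end if end do do J  input=do do end if end $  — expand J → λ
step 4: stack=$ S end if end do do  input=do do end if end $  — match do
step 5: stack=$ S end if end do  input=do end if end $  — match do
Stack after step 5: $ S end if end (top = end).

end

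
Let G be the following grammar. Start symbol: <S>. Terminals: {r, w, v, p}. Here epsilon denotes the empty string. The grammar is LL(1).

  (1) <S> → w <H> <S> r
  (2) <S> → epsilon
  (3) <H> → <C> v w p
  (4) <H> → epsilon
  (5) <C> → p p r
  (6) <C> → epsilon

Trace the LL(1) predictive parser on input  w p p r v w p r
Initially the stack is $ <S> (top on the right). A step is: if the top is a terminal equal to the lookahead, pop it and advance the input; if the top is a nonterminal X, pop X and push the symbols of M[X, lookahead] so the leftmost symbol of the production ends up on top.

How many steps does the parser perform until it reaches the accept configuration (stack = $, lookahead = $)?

12

step 1: stack=$ <S>  input=w p p r v w p r $  — expand <S> → w <H> <S> r
step 2: stack=$ r <S> <H> w  input=w p p r v w p r $  — match w
step 3: stack=$ r <S> <H>  input=p p r v w p r $  — expand <H> → <C> v w p
step 4: stack=$ r <S> p w v <C>  input=p p r v w p r $  — expand <C> → p p r
step 5: stack=$ r <S> p w v r p p  input=p p r v w p r $  — match p
step 6: stack=$ r <S> p w v r p  input=p r v w p r $  — match p
step 7: stack=$ r <S> p w v r  input=r v w p r $  — match r
step 8: stack=$ r <S> p w v  input=v w p r $  — match v
step 9: stack=$ r <S> p w  input=w p r $  — match w
step 10: stack=$ r <S> p  input=p r $  — match p
step 11: stack=$ r <S>  input=r $  — expand <S> → epsilon
step 12: stack=$ r  input=r $  — match r
Accept reached after 12 steps.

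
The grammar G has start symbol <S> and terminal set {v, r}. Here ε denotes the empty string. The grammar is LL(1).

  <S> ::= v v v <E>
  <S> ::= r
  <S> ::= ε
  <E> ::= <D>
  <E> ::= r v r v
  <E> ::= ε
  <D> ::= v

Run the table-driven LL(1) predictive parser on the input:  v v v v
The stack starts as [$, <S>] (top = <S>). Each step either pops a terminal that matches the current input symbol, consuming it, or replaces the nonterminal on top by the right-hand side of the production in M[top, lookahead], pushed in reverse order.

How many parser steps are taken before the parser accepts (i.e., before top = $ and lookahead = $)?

7

     Stack        Input      Action
  1  $ <S>        v v v v $  expand <S> ::= v v v <E>
  2  $ <E> v v v  v v v v $  match v
  3  $ <E> v v    v v v $    match v
  4  $ <E> v      v v $      match v
  5  $ <E>        v $        expand <E> ::= <D>
  6  $ <D>        v $        expand <D> ::= v
  7  $ v          v $        match v
Accept reached after 7 steps.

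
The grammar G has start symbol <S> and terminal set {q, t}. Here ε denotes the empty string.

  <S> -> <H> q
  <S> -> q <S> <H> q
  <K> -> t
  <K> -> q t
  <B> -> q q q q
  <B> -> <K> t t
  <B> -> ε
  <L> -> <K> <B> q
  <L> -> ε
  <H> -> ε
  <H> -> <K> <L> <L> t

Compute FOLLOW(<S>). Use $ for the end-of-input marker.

{$, q, t}

FIRST(<K>): from <K>->t we get {t}; from <K>->q t we get {q}. So FIRST(<K>) = {q, t}.
FIRST(<B>): from <B>->q q q q we get {q}; from <B>-><K> t t we get {q, t}; from <B>->ε we get {ε}. So FIRST(<B>) = {ε, q, t}.
FIRST(<L>): from <L>-><K> <B> q we get {q, t}; from <L>->ε we get {ε}. So FIRST(<L>) = {ε, q, t}.
FIRST(<H>): from <H>->ε we get {ε}; from <H>-><K> <L> <L> t we get {q, t}. So FIRST(<H>) = {ε, q, t}.
FIRST(<S>): from <S>-><H> q we get {q, t}; from <S>->q <S> <H> q we get {q}. So FIRST(<S>) = {q, t}.
FOLLOW(<S>) includes $ since <S> is the start symbol.
FOLLOW(<S>): in <S>->q <S> <H> q, <S> is followed by <H> q with FIRST {q, t}. Thus FOLLOW(<S>) = {$, q, t}.
FOLLOW(<K>): in <B>-><K> t t, <K> is followed by t t with FIRST {t}; in <L>-><K> <B> q, <K> is followed by <B> q with FIRST {q, t}; in <H>-><K> <L> <L> t, <K> is followed by <L> <L> t with FIRST {q, t}. Thus FOLLOW(<K>) = {q, t}.
FOLLOW(<B>): in <L>-><K> <B> q, <B> is followed by q with FIRST {q}. Thus FOLLOW(<B>) = {q}.
FOLLOW(<L>): in <H>-><K> <L> <L> t (occurrence 1), <L> is followed by <L> t with FIRST {q, t}; in <H>-><K> <L> <L> t (occurrence 2), <L> is followed by t with FIRST {t}. Thus FOLLOW(<L>) = {q, t}.
FOLLOW(<H>): in <S>-><H> q, <H> is followed by q with FIRST {q}; in <S>->q <S> <H> q, <H> is followed by q with FIRST {q}. Thus FOLLOW(<H>) = {q}.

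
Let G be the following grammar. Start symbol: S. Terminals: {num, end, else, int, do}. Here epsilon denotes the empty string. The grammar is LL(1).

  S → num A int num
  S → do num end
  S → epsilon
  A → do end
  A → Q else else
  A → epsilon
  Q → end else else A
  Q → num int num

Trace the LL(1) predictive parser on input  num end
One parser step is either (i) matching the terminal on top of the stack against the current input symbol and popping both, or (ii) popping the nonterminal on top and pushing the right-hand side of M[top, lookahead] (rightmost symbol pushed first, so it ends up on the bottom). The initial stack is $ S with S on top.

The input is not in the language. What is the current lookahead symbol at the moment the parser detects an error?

step 1: stack=$ S  input=num end $  — expand S → num A int num
step 2: stack=$ num int A num  input=num end $  — match num
step 3: stack=$ num int A  input=end $  — expand A → Q else else
step 4: stack=$ num int else else Q  input=end $  — expand Q → end else else A
step 5: stack=$ num int else else A else else end  input=end $  — match end
step 6: stack=$ num int else else A else else  input=$  — error: top is terminal else but lookahead is $

$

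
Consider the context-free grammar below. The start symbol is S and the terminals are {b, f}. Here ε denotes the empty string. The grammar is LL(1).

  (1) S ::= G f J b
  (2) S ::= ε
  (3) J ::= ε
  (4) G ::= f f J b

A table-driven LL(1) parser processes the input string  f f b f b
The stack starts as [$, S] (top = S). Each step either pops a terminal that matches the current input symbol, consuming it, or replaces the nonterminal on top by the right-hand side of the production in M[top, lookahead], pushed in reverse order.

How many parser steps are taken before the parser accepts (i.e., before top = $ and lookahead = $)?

9

step 1: stack=$ S  input=f f b f b $  — expand S ::= G f J b
step 2: stack=$ b J f G  input=f f b f b $  — expand G ::= f f J b
step 3: stack=$ b J f b J f f  input=f f b f b $  — match f
step 4: stack=$ b J f b J f  input=f b f b $  — match f
step 5: stack=$ b J f b J  input=b f b $  — expand J ::= ε
step 6: stack=$ b J f b  input=b f b $  — match b
step 7: stack=$ b J f  input=f b $  — match f
step 8: stack=$ b J  input=b $  — expand J ::= ε
step 9: stack=$ b  input=b $  — match b
Accept reached after 9 steps.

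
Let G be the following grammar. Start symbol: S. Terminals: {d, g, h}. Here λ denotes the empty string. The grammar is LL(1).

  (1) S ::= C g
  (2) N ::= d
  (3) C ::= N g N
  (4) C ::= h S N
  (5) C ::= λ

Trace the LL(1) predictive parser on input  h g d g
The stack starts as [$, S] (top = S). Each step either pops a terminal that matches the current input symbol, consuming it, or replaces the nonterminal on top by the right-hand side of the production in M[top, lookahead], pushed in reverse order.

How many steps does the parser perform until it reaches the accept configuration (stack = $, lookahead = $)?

step 1: stack=$ S  input=h g d g $  — expand S ::= C g
step 2: stack=$ g C  input=h g d g $  — expand C ::= h S N
step 3: stack=$ g N S h  input=h g d g $  — match h
step 4: stack=$ g N S  input=g d g $  — expand S ::= C g
step 5: stack=$ g N g C  input=g d g $  — expand C ::= λ
step 6: stack=$ g N g  input=g d g $  — match g
step 7: stack=$ g N  input=d g $  — expand N ::= d
step 8: stack=$ g d  input=d g $  — match d
step 9: stack=$ g  input=g $  — match g
Accept reached after 9 steps.

9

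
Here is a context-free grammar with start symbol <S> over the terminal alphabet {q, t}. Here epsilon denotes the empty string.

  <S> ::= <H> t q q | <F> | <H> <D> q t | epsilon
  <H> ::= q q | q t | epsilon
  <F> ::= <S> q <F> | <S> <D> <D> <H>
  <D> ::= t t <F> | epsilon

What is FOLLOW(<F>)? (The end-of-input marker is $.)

FIRST(<H>): from <H>::=q q we get {q}; from <H>::=q t we get {q}; from <H>::=epsilon we get {epsilon}. So FIRST(<H>) = {epsilon, q}.
FIRST(<D>): from <D>::=t t <F> we get {t}; from <D>::=epsilon we get {epsilon}. So FIRST(<D>) = {epsilon, t}.
FIRST(<S>): from <S>::=<H> t q q we get {q, t}; from <S>::=<F> we get {epsilon, q, t}; from <S>::=<H> <D> q t we get {q, t}; from <S>::=epsilon we get {epsilon}. So FIRST(<S>) = {epsilon, q, t}.
FIRST(<F>): from <F>::=<S> q <F> we get {q, t}; from <F>::=<S> <D> <D> <H> we get {epsilon, q, t}. So FIRST(<F>) = {epsilon, q, t}.
FOLLOW(<S>) includes $ since <S> is the start symbol.
FOLLOW(<S>): in <F>::=<S> q <F>, <S> is followed by q <F> with FIRST {q}; in <F>::=<S> <D> <D> <H>, <S> is followed by <D> <D> <H> with FIRST {epsilon, q, t}; in <F>::=<S> <D> <D> <H>, the suffix after <S> is nullable, so FOLLOW(<S>) ⊇ FOLLOW(<F>) = {$, q, t}. Thus FOLLOW(<S>) = {$, q, t}.
FOLLOW(<H>): in <S>::=<H> t q q, <H> is followed by t q q with FIRST {t}; in <S>::=<H> <D> q t, <H> is followed by <D> q t with FIRST {q, t}; in <F>::=<S> <D> <D> <H>, the suffix after <H> is empty, so FOLLOW(<H>) ⊇ FOLLOW(<F>) = {$, q, t}. Thus FOLLOW(<H>) = {$, q, t}.
FOLLOW(<F>): in <S>::=<F>, the suffix after <F> is empty, so FOLLOW(<F>) ⊇ FOLLOW(<S>) = {$, q, t}; in <F>::=<S> q <F>, the suffix after <F> is empty (adds nothing new); in <D>::=t t <F>, the suffix after <F> is empty, so FOLLOW(<F>) ⊇ FOLLOW(<D>) = {$, q, t}. Thus FOLLOW(<F>) = {$, q, t}.
FOLLOW(<D>): in <S>::=<H> <D> q t, <D> is followed by q t with FIRST {q}; in <F>::=<S> <D> <D> <H> (occurrence 1), <D> is followed by <D> <H> with FIRST {epsilon, q, t}; in <F>::=<S> <D> <D> <H> (occurrence 1), the suffix after <D> is nullable, so FOLLOW(<D>) ⊇ FOLLOW(<F>) = {$, q, t}; in <F>::=<S> <D> <D> <H> (occurrence 2), <D> is followed by <H> with FIRST {epsilon, q}; in <F>::=<S> <D> <D> <H> (occurrence 2), the suffix after <D> is nullable, so FOLLOW(<D>) ⊇ FOLLOW(<F>) = {$, q, t}. Thus FOLLOW(<D>) = {$, q, t}.

{$, q, t}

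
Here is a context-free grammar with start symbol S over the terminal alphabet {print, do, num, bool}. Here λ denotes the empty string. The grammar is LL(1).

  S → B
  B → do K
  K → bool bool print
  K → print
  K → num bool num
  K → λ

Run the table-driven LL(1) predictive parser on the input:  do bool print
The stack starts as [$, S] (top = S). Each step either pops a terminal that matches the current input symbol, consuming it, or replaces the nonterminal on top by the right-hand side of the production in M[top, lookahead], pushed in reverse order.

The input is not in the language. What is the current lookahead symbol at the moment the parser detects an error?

print

step 1: stack=$ S  input=do bool print $  — expand S → B
step 2: stack=$ B  input=do bool print $  — expand B → do K
step 3: stack=$ K do  input=do bool print $  — match do
step 4: stack=$ K  input=bool print $  — expand K → bool bool print
step 5: stack=$ print bool bool  input=bool print $  — match bool
step 6: stack=$ print bool  input=print $  — error: top is terminal bool but lookahead is print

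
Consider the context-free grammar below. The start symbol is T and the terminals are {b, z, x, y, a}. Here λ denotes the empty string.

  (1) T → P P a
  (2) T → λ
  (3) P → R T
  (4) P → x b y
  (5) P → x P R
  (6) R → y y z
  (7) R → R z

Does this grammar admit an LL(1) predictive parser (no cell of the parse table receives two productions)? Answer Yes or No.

No

FIRST(T) = {λ, x, y}
FIRST(P) = {x, y}
FIRST(R) = {y}
FOLLOW(T) = {$, a, x, y}
FOLLOW(P) = {a, x, y}
FOLLOW(R) = {a, x, y, z}
Cell M[P, x] receives both P → x b y and P → x P R — the grammar is not LL(1).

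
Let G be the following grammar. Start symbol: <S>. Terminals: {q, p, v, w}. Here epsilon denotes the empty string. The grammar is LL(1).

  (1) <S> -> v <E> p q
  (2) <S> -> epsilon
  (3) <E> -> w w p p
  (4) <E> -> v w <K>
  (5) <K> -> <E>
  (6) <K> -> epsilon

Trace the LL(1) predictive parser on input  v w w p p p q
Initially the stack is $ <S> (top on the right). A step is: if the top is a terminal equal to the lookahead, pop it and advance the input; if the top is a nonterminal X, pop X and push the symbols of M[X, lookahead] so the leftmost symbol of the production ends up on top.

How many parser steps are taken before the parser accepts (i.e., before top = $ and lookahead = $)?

9

step 1: stack=$ <S>  input=v w w p p p q $  — expand <S> -> v <E> p q
step 2: stack=$ q p <E> v  input=v w w p p p q $  — match v
step 3: stack=$ q p <E>  input=w w p p p q $  — expand <E> -> w w p p
step 4: stack=$ q p p p w w  input=w w p p p q $  — match w
step 5: stack=$ q p p p w  input=w p p p q $  — match w
step 6: stack=$ q p p p  input=p p p q $  — match p
step 7: stack=$ q p p  input=p p q $  — match p
step 8: stack=$ q p  input=p q $  — match p
step 9: stack=$ q  input=q $  — match q
Accept reached after 9 steps.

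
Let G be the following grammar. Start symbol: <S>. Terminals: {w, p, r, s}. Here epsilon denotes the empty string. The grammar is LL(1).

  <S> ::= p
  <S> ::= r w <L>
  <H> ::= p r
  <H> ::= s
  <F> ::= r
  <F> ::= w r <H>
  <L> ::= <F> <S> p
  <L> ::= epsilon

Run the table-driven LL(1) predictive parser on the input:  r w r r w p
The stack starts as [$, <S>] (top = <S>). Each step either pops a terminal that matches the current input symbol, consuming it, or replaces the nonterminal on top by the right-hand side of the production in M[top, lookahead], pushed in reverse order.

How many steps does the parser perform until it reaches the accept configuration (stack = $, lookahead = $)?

step 1: stack=$ <S>  input=r w r r w p $  — expand <S> ::= r w <L>
step 2: stack=$ <L> w r  input=r w r r w p $  — match r
step 3: stack=$ <L> w  input=w r r w p $  — match w
step 4: stack=$ <L>  input=r r w p $  — expand <L> ::= <F> <S> p
step 5: stack=$ p <S> <F>  input=r r w p $  — expand <F> ::= r
step 6: stack=$ p <S> r  input=r r w p $  — match r
step 7: stack=$ p <S>  input=r w p $  — expand <S> ::= r w <L>
step 8: stack=$ p <L> w r  input=r w p $  — match r
step 9: stack=$ p <L> w  input=w p $  — match w
step 10: stack=$ p <L>  input=p $  — expand <L> ::= epsilon
step 11: stack=$ p  input=p $  — match p
Accept reached after 11 steps.

11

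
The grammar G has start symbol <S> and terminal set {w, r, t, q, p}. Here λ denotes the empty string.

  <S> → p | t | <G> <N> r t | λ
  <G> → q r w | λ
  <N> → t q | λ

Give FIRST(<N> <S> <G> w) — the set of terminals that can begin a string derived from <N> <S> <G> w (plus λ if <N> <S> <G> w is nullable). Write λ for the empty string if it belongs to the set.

{p, q, r, t, w}

FIRST(<G>) = {λ, q}
FIRST(<N>) = {λ, t}
FIRST(<S>) = {λ, p, q, r, t}  (via <G> <N> r t)
FIRST(<N> <S> <G> w): take FIRST of each symbol in turn, carrying on past any symbol whose FIRST contains λ; result {p, q, r, t, w}.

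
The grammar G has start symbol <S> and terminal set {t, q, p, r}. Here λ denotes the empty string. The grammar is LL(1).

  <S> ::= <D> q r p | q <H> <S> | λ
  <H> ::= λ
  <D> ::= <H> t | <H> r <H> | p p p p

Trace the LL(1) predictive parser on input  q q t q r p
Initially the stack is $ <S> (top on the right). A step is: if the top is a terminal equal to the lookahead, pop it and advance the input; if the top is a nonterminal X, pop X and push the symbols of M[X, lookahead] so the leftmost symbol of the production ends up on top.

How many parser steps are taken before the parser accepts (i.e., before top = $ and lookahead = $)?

step 1: stack=$ <S>  input=q q t q r p $  — expand <S> ::= q <H> <S>
step 2: stack=$ <S> <H> q  input=q q t q r p $  — match q
step 3: stack=$ <S> <H>  input=q t q r p $  — expand <H> ::= λ
step 4: stack=$ <S>  input=q t q r p $  — expand <S> ::= q <H> <S>
step 5: stack=$ <S> <H> q  input=q t q r p $  — match q
step 6: stack=$ <S> <H>  input=t q r p $  — expand <H> ::= λ
step 7: stack=$ <S>  input=t q r p $  — expand <S> ::= <D> q r p
step 8: stack=$ p r q <D>  input=t q r p $  — expand <D> ::= <H> t
step 9: stack=$ p r q t <H>  input=t q r p $  — expand <H> ::= λ
step 10: stack=$ p r q t  input=t q r p $  — match t
step 11: stack=$ p r q  input=q r p $  — match q
step 12: stack=$ p r  input=r p $  — match r
step 13: stack=$ p  input=p $  — match p
Accept reached after 13 steps.

13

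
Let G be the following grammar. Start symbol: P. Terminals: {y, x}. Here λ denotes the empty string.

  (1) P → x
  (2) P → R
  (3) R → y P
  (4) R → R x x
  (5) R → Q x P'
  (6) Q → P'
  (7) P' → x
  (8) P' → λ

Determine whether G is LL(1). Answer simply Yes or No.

FIRST(P) = {x, y}
FIRST(R) = {x, y}
FIRST(Q) = {λ, x}
FIRST(P') = {λ, x}
FOLLOW(P) = {$, x}
FOLLOW(R) = {$, x}
FOLLOW(Q) = {x}
FOLLOW(P') = {$, x}
Cell M[P, x] receives both P → x and P → R — the grammar is not LL(1).

No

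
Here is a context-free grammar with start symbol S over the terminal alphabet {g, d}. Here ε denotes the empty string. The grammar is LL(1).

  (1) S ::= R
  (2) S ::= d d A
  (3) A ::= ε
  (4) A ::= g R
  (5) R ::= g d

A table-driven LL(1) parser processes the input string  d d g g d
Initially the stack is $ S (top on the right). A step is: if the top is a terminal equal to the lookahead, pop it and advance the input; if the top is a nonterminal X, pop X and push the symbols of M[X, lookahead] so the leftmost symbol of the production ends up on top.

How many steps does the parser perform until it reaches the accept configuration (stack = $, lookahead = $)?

8

     Stack    Input        Action
  1  $ S      d d g g d $  expand S ::= d d A
  2  $ A d d  d d g g d $  match d
  3  $ A d    d g g d $    match d
  4  $ A      g g d $      expand A ::= g R
  5  $ R g    g g d $      match g
  6  $ R      g d $        expand R ::= g d
  7  $ d g    g d $        match g
  8  $ d      d $          match d
Accept reached after 8 steps.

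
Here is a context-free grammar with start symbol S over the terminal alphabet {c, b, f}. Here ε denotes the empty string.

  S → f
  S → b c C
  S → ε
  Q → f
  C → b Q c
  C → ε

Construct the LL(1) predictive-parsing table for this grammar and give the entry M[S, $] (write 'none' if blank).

S → ε

FIRST(S) = {ε, b, f}
FIRST(Q) = {f}
FIRST(C) = {ε, b}
FOLLOW(S) includes $ since S is the start symbol.
FOLLOW(S): S appears on no right-hand side. Thus FOLLOW(S) = {$}.
For S → f: FIRST(f) = {f}, so it goes in M[S, t] for t ∈ {f}.
For S → b c C: FIRST(b c C) = {b}, so it goes in M[S, t] for t ∈ {b}.
For S → ε: FIRST(ε) = {ε}, so it goes in M[S, t] for t ∈ {}; since ε ∈ FIRST, also for every t ∈ FOLLOW(S) = {$}.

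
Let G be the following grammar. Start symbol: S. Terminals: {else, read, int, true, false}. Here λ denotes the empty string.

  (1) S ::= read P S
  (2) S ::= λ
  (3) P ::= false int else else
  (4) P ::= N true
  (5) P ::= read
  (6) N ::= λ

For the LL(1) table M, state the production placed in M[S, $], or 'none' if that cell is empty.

S ::= λ

FIRST(S) = {λ, read}
FIRST(N) = {λ}
FIRST(P) = {false, read, true}  (via N true)
FOLLOW(S) includes $ since S is the start symbol.
FOLLOW(S): in S::=read P S, the suffix after S is empty (adds nothing new). Thus FOLLOW(S) = {$}.
For S ::= read P S: FIRST(read P S) = {read}, so it goes in M[S, t] for t ∈ {read}.
For S ::= λ: FIRST(λ) = {λ}, so it goes in M[S, t] for t ∈ {}; since λ ∈ FIRST, also for every t ∈ FOLLOW(S) = {$}.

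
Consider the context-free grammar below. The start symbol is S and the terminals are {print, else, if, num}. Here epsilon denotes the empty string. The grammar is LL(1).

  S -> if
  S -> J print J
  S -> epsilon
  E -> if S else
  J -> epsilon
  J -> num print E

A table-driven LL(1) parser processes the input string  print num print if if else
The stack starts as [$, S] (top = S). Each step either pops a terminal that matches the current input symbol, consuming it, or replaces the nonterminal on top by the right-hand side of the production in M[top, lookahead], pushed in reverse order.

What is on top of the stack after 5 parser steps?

step 1: stack=$ S  input=print num print if if else $  — expand S -> J print J
step 2: stack=$ J print J  input=print num print if if else $  — expand J -> epsilon
step 3: stack=$ J print  input=print num print if if else $  — match print
step 4: stack=$ J  input=num print if if else $  — expand J -> num print E
step 5: stack=$ E print num  input=num print if if else $  — match num
Stack after step 5: $ E print (top = print).

print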